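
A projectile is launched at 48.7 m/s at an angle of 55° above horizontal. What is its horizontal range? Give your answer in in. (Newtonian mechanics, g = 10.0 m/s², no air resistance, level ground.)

R = v₀² × sin(2θ) / g = 48.7² × sin(2 × 55°) / 10.0 = 2371.69 × 0.939693 / 10.0 = 222.866 m
R = 222.866 m / 0.0254 = 8774 in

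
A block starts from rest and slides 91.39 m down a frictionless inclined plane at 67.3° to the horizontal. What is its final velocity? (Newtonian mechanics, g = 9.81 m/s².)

a = g sin(θ) = 9.81 × sin(67.3°) = 9.0501 m/s²
v = √(2ad) = √(2 × 9.0501 × 91.39) = 40.67 m/s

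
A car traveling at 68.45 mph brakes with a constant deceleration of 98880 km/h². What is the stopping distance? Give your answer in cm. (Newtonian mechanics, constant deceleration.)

v₀ = 68.45 mph × 0.44704 = 30.5999 m/s
a = 98880 km/h² × 7.716049382716049e-05 = 7.62963 m/s²
d = v₀² / (2a) = 30.5999² / (2 × 7.62963) = 936.354 / 15.2593 = 61.3628 m
d = 61.3628 m / 0.01 = 6136 cm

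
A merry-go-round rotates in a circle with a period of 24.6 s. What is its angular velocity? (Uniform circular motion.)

ω = 2π/T = 2π/24.6 = 0.2554 rad/s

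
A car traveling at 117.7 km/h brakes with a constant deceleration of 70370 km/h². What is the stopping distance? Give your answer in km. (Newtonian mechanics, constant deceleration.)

v₀ = 117.7 km/h × 0.2777777777777778 = 32.6944 m/s
a = 70370 km/h² × 7.716049382716049e-05 = 5.42978 m/s²
d = v₀² / (2a) = 32.6944² / (2 × 5.42978) = 1068.92 / 10.8596 = 98.4309 m
d = 98.4309 m / 1000.0 = 0.09843 km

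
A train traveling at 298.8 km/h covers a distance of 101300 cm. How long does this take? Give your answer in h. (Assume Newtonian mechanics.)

d = 101300 cm × 0.01 = 1013.0 m
v = 298.8 km/h × 0.2777777777777778 = 83.0 m/s
t = d / v = 1013.0 / 83.0 = 12.2048 s
t = 12.2048 s / 3600.0 = 0.00339 h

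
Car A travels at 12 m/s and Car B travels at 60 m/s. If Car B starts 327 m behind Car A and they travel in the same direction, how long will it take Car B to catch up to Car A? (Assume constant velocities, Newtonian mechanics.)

Relative speed: v_rel = 60 - 12 = 48 m/s
Time to catch: t = d₀/v_rel = 327/48 = 6.81 s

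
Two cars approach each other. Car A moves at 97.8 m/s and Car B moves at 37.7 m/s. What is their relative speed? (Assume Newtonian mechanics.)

v_rel = v_A + v_B = 97.8 + 37.7 = 135.5 m/s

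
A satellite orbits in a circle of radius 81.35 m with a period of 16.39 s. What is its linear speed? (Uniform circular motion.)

v = 2πr/T = 2π×81.35/16.39 = 31.19 m/s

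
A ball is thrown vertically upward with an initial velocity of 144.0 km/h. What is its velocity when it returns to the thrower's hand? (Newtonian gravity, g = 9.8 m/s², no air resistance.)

By conservation of energy (no air resistance), the ball returns to the throw height with the same speed as launch, but directed downward.
|v_ground| = v₀ = 144.0 km/h
v_ground = 144.0 km/h (downward)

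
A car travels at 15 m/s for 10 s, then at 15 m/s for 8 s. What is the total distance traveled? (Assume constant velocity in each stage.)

d₁ = v₁t₁ = 15 × 10 = 150 m
d₂ = v₂t₂ = 15 × 8 = 120 m
d_total = 150 + 120 = 270 m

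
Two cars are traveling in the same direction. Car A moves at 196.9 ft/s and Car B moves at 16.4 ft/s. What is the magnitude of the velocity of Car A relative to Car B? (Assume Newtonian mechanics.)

v_rel = |v_A - v_B| = |196.9 - 16.4| = 180.5 ft/s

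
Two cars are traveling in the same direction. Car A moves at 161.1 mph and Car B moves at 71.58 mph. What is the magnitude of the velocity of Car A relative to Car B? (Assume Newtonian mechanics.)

v_rel = |v_A - v_B| = |161.1 - 71.58| = 89.52 mph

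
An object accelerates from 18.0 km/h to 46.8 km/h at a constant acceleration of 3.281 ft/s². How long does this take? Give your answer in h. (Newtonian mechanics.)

v₀ = 18.0 km/h × 0.2777777777777778 = 5.0 m/s
v = 46.8 km/h × 0.2777777777777778 = 13.0 m/s
a = 3.281 ft/s² × 0.3048 = 1.00005 m/s²
t = (v - v₀) / a = (13.0 - 5.0) / 1.00005 = 7.9996 s
t = 7.9996 s / 3600.0 = 0.002222 h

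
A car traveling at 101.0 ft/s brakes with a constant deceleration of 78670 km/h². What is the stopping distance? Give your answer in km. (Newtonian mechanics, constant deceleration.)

v₀ = 101.0 ft/s × 0.3048 = 30.7848 m/s
a = 78670 km/h² × 7.716049382716049e-05 = 6.07022 m/s²
d = v₀² / (2a) = 30.7848² / (2 × 6.07022) = 947.704 / 12.1404 = 78.062 m
d = 78.062 m / 1000.0 = 0.07806 km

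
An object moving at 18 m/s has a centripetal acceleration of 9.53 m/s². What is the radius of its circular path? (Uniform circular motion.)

r = v²/a_c = 18²/9.53 = 34.0 m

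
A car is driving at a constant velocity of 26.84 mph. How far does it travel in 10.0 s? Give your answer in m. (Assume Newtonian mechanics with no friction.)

v = 26.84 mph × 0.44704 = 11.9986 m/s
d = v × t = 11.9986 × 10.0 = 120.0 m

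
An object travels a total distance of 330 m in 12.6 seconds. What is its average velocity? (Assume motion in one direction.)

v_avg = Δd / Δt = 330 / 12.6 = 26.19 m/s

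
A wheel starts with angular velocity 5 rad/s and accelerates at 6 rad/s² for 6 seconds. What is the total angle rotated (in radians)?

θ = ω₀t + ½αt² = 5×6 + ½×6×6² = 138.0 rad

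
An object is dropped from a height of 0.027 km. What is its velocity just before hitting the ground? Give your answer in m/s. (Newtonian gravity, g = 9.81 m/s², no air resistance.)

h = 0.027 km × 1000.0 = 27.0 m
v = √(2gh) = √(2 × 9.81 × 27.0) = 23.02 m/s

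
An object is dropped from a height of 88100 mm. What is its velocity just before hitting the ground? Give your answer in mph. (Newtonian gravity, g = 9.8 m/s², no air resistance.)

h = 88100 mm × 0.001 = 88.1 m
v = √(2gh) = √(2 × 9.8 × 88.1) = 41.5543 m/s
v = 41.5543 m/s / 0.44704 = 92.95 mph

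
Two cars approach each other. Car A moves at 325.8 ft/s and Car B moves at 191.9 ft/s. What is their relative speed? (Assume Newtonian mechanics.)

v_rel = v_A + v_B = 325.8 + 191.9 = 517.7 ft/s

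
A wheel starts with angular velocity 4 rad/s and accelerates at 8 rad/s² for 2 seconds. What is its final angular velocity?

ω = ω₀ + αt = 4 + 8 × 2 = 20 rad/s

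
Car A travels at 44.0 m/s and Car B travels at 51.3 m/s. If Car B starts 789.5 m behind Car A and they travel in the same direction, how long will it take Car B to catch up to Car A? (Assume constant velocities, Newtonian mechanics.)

Relative speed: v_rel = 51.3 - 44.0 = 7.3 m/s
Time to catch: t = d₀/v_rel = 789.5/7.3 = 108.15 s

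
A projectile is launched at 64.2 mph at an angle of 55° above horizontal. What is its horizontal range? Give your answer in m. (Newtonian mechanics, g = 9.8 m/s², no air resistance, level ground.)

v₀ = 64.2 mph × 0.44704 = 28.7 m/s
R = v₀² × sin(2θ) / g = 28.7² × sin(2 × 55°) / 9.8 = 823.69 × 0.939693 / 9.8 = 78.98 m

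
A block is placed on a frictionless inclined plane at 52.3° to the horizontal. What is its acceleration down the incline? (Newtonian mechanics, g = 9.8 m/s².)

a = g sin(θ) = 9.8 × sin(52.3°) = 9.8 × 0.7912 = 7.75 m/s²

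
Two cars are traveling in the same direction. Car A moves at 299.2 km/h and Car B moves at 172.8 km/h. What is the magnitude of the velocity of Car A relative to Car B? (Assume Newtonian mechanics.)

v_rel = |v_A - v_B| = |299.2 - 172.8| = 126.4 km/h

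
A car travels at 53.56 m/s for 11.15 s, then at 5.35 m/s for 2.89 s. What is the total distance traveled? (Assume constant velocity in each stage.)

d₁ = v₁t₁ = 53.56 × 11.15 = 597.194 m
d₂ = v₂t₂ = 5.35 × 2.89 = 15.4615 m
d_total = 597.194 + 15.4615 = 612.66 m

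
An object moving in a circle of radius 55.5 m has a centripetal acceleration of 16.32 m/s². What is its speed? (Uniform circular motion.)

v = √(a_c × r) = √(16.32 × 55.5) = 30.1 m/s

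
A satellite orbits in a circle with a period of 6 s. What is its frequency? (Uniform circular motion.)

f = 1/T = 1/6 = 0.1667 Hz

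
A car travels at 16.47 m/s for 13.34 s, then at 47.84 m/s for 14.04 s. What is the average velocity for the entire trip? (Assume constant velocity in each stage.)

d₁ = v₁t₁ = 16.47 × 13.34 = 219.7098 m
d₂ = v₂t₂ = 47.84 × 14.04 = 671.6736 m
d_total = 891.3834 m, t_total = 27.38 s
v_avg = d_total/t_total = 891.3834/27.38 = 32.56 m/s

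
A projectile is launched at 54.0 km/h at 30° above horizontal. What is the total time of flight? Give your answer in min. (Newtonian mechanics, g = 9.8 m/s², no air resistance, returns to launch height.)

v₀ = 54.0 km/h × 0.2777777777777778 = 15.0 m/s
T = 2 × v₀ × sin(θ) / g = 2 × 15.0 × sin(30°) / 9.8 = 2 × 15.0 × 0.5 / 9.8 = 1.53061 s
T = 1.53061 s / 60.0 = 0.02551 min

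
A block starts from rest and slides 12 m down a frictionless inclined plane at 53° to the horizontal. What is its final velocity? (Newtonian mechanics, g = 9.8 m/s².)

a = g sin(θ) = 9.8 × sin(53°) = 7.8266 m/s²
v = √(2ad) = √(2 × 7.8266 × 12) = 13.71 m/s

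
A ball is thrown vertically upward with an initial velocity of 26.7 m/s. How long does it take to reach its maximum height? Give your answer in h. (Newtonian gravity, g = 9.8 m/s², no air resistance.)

t_up = v₀ / g = 26.7 / 9.8 = 2.72449 s
t_up = 2.72449 s / 3600.0 = 0.0007568 h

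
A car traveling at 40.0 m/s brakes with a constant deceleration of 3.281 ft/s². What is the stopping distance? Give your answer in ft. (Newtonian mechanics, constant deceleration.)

a = 3.281 ft/s² × 0.3048 = 1.00005 m/s²
d = v₀² / (2a) = 40.0² / (2 × 1.00005) = 1600.0 / 2.0001 = 799.96 m
d = 799.96 m / 0.3048 = 2625 ft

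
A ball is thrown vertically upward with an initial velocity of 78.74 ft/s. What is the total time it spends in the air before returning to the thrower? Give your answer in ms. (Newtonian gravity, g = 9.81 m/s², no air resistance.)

v₀ = 78.74 ft/s × 0.3048 = 24.0 m/s
t_total = 2 × v₀ / g = 2 × 24.0 / 9.81 = 4.89297 s
t_total = 4.89297 s / 0.001 = 4893 ms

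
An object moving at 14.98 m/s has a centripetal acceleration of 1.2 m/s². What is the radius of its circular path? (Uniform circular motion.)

r = v²/a_c = 14.98²/1.2 = 187.0 m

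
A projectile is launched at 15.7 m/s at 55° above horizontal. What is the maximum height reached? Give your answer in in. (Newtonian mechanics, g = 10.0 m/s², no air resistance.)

H = v₀² × sin²(θ) / (2g) = 15.7² × sin(55°)² / (2 × 10.0) = 246.49 × 0.67101 / 20.0 = 8.26986 m
H = 8.26986 m / 0.0254 = 325.6 in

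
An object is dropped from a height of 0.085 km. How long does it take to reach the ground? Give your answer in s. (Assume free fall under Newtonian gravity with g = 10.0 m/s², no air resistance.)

h = 0.085 km × 1000.0 = 85.0 m
t = √(2h/g) = √(2 × 85.0 / 10.0) = 4.123 s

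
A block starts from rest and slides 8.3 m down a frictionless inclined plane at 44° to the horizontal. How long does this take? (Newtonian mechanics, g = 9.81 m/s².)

a = g sin(θ) = 9.81 × sin(44°) = 6.8146 m/s²
t = √(2d/a) = √(2 × 8.3 / 6.8146) = 1.56 s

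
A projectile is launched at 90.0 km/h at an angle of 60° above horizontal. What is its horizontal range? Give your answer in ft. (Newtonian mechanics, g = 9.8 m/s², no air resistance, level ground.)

v₀ = 90.0 km/h × 0.2777777777777778 = 25.0 m/s
R = v₀² × sin(2θ) / g = 25.0² × sin(2 × 60°) / 9.8 = 625.0 × 0.866025 / 9.8 = 55.2312 m
R = 55.2312 m / 0.3048 = 181.2 ft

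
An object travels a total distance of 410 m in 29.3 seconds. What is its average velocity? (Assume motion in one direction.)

v_avg = Δd / Δt = 410 / 29.3 = 13.99 m/s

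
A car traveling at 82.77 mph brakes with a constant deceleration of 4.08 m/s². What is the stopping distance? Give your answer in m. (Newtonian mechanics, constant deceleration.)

v₀ = 82.77 mph × 0.44704 = 37.0015 m/s
d = v₀² / (2a) = 37.0015² / (2 × 4.08) = 1369.11 / 8.16 = 167.8 m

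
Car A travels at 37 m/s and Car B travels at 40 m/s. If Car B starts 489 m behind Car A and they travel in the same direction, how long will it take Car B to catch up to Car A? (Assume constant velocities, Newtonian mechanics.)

Relative speed: v_rel = 40 - 37 = 3 m/s
Time to catch: t = d₀/v_rel = 489/3 = 163.0 s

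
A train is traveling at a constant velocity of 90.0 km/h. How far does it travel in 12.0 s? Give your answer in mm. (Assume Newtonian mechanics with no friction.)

v = 90.0 km/h × 0.2777777777777778 = 25.0 m/s
d = v × t = 25.0 × 12.0 = 300.0 m
d = 300.0 m / 0.001 = 300000 mm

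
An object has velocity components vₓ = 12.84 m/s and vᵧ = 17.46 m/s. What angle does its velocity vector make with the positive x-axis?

θ = arctan(vᵧ/vₓ) = arctan(17.46/12.84) = 53.67°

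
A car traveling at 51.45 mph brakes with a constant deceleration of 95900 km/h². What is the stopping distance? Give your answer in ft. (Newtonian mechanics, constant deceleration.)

v₀ = 51.45 mph × 0.44704 = 23.0002 m/s
a = 95900 km/h² × 7.716049382716049e-05 = 7.39969 m/s²
d = v₀² / (2a) = 23.0002² / (2 × 7.39969) = 529.009 / 14.7994 = 35.7453 m
d = 35.7453 m / 0.3048 = 117.3 ft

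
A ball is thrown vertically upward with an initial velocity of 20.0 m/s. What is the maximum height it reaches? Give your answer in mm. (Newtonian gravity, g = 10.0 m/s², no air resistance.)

h_max = v₀² / (2g) = 20.0² / (2 × 10.0) = 400.0 / 20.0 = 20.0 m
h_max = 20.0 m / 0.001 = 20000 mm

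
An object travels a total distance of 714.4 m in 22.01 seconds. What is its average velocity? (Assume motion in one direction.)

v_avg = Δd / Δt = 714.4 / 22.01 = 32.46 m/s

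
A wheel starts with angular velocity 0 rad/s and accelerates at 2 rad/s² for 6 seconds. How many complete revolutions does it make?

θ = ω₀t + ½αt² = 0×6 + ½×2×6² = 36.0 rad
Total revolutions = θ/(2π) = 36.0/(2π) = 5.73
Complete revolutions = ⌊5.73⌋ = 5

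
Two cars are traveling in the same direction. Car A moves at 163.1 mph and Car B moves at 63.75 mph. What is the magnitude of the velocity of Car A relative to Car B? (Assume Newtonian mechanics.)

v_rel = |v_A - v_B| = |163.1 - 63.75| = 99.35 mph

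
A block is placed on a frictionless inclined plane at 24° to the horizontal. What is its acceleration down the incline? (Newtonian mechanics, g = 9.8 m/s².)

a = g sin(θ) = 9.8 × sin(24°) = 9.8 × 0.4067 = 3.99 m/s²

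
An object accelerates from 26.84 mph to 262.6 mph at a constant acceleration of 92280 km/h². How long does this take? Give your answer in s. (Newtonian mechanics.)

v₀ = 26.84 mph × 0.44704 = 11.9986 m/s
v = 262.6 mph × 0.44704 = 117.393 m/s
a = 92280 km/h² × 7.716049382716049e-05 = 7.12037 m/s²
t = (v - v₀) / a = (117.393 - 11.9986) / 7.12037 = 14.8 s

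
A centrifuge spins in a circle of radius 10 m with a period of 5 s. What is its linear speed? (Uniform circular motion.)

v = 2πr/T = 2π×10/5 = 12.57 m/s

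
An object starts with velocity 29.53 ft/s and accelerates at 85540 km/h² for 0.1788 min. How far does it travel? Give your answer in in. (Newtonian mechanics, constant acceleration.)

v₀ = 29.53 ft/s × 0.3048 = 9.00074 m/s
a = 85540 km/h² × 7.716049382716049e-05 = 6.60031 m/s²
t = 0.1788 min × 60.0 = 10.728 s
d = v₀ × t + ½ × a × t² = 9.00074 × 10.728 + 0.5 × 6.60031 × 10.728² = 476.375 m
d = 476.375 m / 0.0254 = 18750 in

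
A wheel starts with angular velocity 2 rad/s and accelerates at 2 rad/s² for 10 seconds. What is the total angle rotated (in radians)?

θ = ω₀t + ½αt² = 2×10 + ½×2×10² = 120.0 rad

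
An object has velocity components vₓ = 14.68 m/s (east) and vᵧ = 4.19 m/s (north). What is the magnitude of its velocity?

|v| = √(vₓ² + vᵧ²) = √(14.68² + 4.19²) = √(233.0585) = 15.27 m/s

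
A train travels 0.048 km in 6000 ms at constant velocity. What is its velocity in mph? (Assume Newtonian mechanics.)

d = 0.048 km × 1000.0 = 48.0 m
t = 6000 ms × 0.001 = 6.0 s
v = d / t = 48.0 / 6.0 = 8.0 m/s
v = 8.0 m/s / 0.44704 = 17.9 mph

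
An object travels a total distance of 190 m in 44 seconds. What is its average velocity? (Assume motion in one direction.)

v_avg = Δd / Δt = 190 / 44 = 4.32 m/s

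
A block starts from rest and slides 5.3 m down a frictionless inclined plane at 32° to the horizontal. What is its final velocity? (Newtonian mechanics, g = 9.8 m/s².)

a = g sin(θ) = 9.8 × sin(32°) = 5.1932 m/s²
v = √(2ad) = √(2 × 5.1932 × 5.3) = 7.42 m/s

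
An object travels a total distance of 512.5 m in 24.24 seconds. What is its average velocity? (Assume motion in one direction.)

v_avg = Δd / Δt = 512.5 / 24.24 = 21.14 m/s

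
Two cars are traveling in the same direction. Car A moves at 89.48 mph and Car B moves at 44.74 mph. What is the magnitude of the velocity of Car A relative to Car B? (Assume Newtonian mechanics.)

v_rel = |v_A - v_B| = |89.48 - 44.74| = 44.74 mph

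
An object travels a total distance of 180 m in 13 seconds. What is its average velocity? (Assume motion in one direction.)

v_avg = Δd / Δt = 180 / 13 = 13.85 m/s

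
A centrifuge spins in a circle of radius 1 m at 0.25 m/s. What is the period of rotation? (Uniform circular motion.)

T = 2πr/v = 2π×1/0.25 = 25.13 s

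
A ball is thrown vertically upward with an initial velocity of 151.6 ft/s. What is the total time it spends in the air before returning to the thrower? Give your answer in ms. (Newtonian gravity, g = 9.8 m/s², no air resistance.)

v₀ = 151.6 ft/s × 0.3048 = 46.2077 m/s
t_total = 2 × v₀ / g = 2 × 46.2077 / 9.8 = 9.43014 s
t_total = 9.43014 s / 0.001 = 9430 ms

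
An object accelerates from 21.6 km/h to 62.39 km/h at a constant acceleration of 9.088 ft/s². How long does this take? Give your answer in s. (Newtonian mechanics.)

v₀ = 21.6 km/h × 0.2777777777777778 = 6.0 m/s
v = 62.39 km/h × 0.2777777777777778 = 17.3306 m/s
a = 9.088 ft/s² × 0.3048 = 2.77002 m/s²
t = (v - v₀) / a = (17.3306 - 6.0) / 2.77002 = 4.09 s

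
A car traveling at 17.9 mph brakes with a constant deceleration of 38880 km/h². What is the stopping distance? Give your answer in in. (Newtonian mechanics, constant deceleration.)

v₀ = 17.9 mph × 0.44704 = 8.00202 m/s
a = 38880 km/h² × 7.716049382716049e-05 = 3.0 m/s²
d = v₀² / (2a) = 8.00202² / (2 × 3.0) = 64.0323 / 6.0 = 10.6721 m
d = 10.6721 m / 0.0254 = 420.2 in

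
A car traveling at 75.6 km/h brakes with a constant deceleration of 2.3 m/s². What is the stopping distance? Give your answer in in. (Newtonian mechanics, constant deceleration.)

v₀ = 75.6 km/h × 0.2777777777777778 = 21.0 m/s
d = v₀² / (2a) = 21.0² / (2 × 2.3) = 441.0 / 4.6 = 95.8696 m
d = 95.8696 m / 0.0254 = 3774 in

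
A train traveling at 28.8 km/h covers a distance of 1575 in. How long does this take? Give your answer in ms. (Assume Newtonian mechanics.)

d = 1575 in × 0.0254 = 40.005 m
v = 28.8 km/h × 0.2777777777777778 = 8.0 m/s
t = d / v = 40.005 / 8.0 = 5.00063 s
t = 5.00063 s / 0.001 = 5001 ms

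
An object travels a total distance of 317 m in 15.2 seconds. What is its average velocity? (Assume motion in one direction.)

v_avg = Δd / Δt = 317 / 15.2 = 20.86 m/s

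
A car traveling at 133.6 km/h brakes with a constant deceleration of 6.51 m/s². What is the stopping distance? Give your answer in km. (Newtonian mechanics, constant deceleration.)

v₀ = 133.6 km/h × 0.2777777777777778 = 37.1111 m/s
d = v₀² / (2a) = 37.1111² / (2 × 6.51) = 1377.23 / 13.02 = 105.778 m
d = 105.778 m / 1000.0 = 0.1058 km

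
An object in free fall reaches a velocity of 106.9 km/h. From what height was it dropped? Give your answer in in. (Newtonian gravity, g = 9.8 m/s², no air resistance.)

v = 106.9 km/h × 0.2777777777777778 = 29.6944 m/s
h = v² / (2g) = 29.6944² / (2 × 9.8) = 44.9876 m
h = 44.9876 m / 0.0254 = 1771 in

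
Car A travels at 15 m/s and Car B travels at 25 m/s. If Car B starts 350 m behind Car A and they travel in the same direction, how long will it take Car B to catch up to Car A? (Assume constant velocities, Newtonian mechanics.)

Relative speed: v_rel = 25 - 15 = 10 m/s
Time to catch: t = d₀/v_rel = 350/10 = 35.0 s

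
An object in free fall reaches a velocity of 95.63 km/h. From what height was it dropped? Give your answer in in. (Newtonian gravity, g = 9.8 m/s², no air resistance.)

v = 95.63 km/h × 0.2777777777777778 = 26.5639 m/s
h = v² / (2g) = 26.5639² / (2 × 9.8) = 36.0021 m
h = 36.0021 m / 0.0254 = 1417 in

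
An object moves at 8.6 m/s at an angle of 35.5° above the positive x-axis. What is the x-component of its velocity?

vₓ = v cos(θ) = 8.6 × cos(35.5°) = 7.0 m/s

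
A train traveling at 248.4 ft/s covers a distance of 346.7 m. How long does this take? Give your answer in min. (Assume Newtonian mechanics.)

v = 248.4 ft/s × 0.3048 = 75.7123 m/s
t = d / v = 346.7 / 75.7123 = 4.57918 s
t = 4.57918 s / 60.0 = 0.07632 min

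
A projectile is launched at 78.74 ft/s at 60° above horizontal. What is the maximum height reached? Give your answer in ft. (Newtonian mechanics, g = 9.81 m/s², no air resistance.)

v₀ = 78.74 ft/s × 0.3048 = 24.0 m/s
H = v₀² × sin²(θ) / (2g) = 24.0² × sin(60°)² / (2 × 9.81) = 576.0 × 0.75 / 19.62 = 22.0183 m
H = 22.0183 m / 0.3048 = 72.24 ft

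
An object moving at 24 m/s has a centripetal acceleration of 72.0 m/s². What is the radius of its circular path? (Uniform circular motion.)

r = v²/a_c = 24²/72.0 = 8.0 m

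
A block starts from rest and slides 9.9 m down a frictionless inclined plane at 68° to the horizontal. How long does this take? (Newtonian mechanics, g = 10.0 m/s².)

a = g sin(θ) = 10.0 × sin(68°) = 9.2718 m/s²
t = √(2d/a) = √(2 × 9.9 / 9.2718) = 1.46 s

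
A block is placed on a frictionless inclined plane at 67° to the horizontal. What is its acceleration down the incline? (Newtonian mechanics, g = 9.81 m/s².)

a = g sin(θ) = 9.81 × sin(67°) = 9.81 × 0.9205 = 9.03 m/s²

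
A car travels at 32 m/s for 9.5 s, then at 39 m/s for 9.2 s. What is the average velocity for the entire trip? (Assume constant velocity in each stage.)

d₁ = v₁t₁ = 32 × 9.5 = 304.0 m
d₂ = v₂t₂ = 39 × 9.2 = 358.8 m
d_total = 662.8 m, t_total = 18.7 s
v_avg = d_total/t_total = 662.8/18.7 = 35.44 m/s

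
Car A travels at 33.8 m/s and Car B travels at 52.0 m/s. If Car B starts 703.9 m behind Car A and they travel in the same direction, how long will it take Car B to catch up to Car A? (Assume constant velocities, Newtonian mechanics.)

Relative speed: v_rel = 52.0 - 33.8 = 18.2 m/s
Time to catch: t = d₀/v_rel = 703.9/18.2 = 38.68 s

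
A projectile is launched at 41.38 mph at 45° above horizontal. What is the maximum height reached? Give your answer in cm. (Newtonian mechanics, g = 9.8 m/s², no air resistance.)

v₀ = 41.38 mph × 0.44704 = 18.4985 m/s
H = v₀² × sin²(θ) / (2g) = 18.4985² × sin(45°)² / (2 × 9.8) = 342.195 × 0.5 / 19.6 = 8.72946 m
H = 8.72946 m / 0.01 = 872.9 cm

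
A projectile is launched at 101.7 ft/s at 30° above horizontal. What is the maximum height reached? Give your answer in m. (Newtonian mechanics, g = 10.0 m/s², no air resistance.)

v₀ = 101.7 ft/s × 0.3048 = 30.9982 m/s
H = v₀² × sin²(θ) / (2g) = 30.9982² × sin(30°)² / (2 × 10.0) = 960.888 × 0.25 / 20.0 = 12.01 m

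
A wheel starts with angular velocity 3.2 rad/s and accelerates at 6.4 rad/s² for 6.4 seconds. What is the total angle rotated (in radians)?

θ = ω₀t + ½αt² = 3.2×6.4 + ½×6.4×6.4² = 151.55 rad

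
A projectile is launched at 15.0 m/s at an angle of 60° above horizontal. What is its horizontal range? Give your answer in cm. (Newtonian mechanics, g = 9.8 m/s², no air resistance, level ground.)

R = v₀² × sin(2θ) / g = 15.0² × sin(2 × 60°) / 9.8 = 225.0 × 0.866025 / 9.8 = 19.8832 m
R = 19.8832 m / 0.01 = 1988 cm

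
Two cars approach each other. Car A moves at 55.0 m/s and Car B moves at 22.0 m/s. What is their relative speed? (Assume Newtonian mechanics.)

v_rel = v_A + v_B = 55.0 + 22.0 = 77.0 m/s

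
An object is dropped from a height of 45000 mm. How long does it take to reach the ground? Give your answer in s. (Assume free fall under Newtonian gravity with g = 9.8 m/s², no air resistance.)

h = 45000 mm × 0.001 = 45.0 m
t = √(2h/g) = √(2 × 45.0 / 9.8) = 3.03 s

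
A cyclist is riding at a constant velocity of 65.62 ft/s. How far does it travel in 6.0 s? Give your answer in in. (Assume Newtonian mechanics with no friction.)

v = 65.62 ft/s × 0.3048 = 20.001 m/s
d = v × t = 20.001 × 6.0 = 120.006 m
d = 120.006 m / 0.0254 = 4725 in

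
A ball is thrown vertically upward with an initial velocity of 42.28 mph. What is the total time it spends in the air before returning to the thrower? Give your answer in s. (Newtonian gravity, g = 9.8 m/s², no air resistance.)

v₀ = 42.28 mph × 0.44704 = 18.9009 m/s
t_total = 2 × v₀ / g = 2 × 18.9009 / 9.8 = 3.857 s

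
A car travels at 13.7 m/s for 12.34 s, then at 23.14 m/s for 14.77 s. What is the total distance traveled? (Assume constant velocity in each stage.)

d₁ = v₁t₁ = 13.7 × 12.34 = 169.058 m
d₂ = v₂t₂ = 23.14 × 14.77 = 341.7778 m
d_total = 169.058 + 341.7778 = 510.84 m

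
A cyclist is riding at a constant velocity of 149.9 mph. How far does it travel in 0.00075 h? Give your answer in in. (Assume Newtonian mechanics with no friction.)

v = 149.9 mph × 0.44704 = 67.0113 m/s
t = 0.00075 h × 3600.0 = 2.7 s
d = v × t = 67.0113 × 2.7 = 180.931 m
d = 180.931 m / 0.0254 = 7123 in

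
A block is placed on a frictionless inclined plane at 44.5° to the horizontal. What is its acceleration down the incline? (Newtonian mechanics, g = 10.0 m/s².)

a = g sin(θ) = 10.0 × sin(44.5°) = 10.0 × 0.7009 = 7.01 m/s²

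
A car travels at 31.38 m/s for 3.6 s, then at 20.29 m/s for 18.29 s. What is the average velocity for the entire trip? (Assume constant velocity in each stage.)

d₁ = v₁t₁ = 31.38 × 3.6 = 112.968 m
d₂ = v₂t₂ = 20.29 × 18.29 = 371.1041 m
d_total = 484.0721 m, t_total = 21.89 s
v_avg = d_total/t_total = 484.0721/21.89 = 22.11 m/s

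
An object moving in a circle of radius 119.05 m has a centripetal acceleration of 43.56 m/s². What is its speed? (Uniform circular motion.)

v = √(a_c × r) = √(43.56 × 119.05) = 72.01 m/s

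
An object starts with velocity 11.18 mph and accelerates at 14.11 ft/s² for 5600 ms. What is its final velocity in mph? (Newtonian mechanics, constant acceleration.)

v₀ = 11.18 mph × 0.44704 = 4.99791 m/s
a = 14.11 ft/s² × 0.3048 = 4.30073 m/s²
t = 5600 ms × 0.001 = 5.6 s
v = v₀ + a × t = 4.99791 + 4.30073 × 5.6 = 29.082 m/s
v = 29.082 m/s / 0.44704 = 65.05 mph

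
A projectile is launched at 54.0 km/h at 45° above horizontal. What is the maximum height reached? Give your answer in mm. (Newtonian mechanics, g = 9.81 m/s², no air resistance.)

v₀ = 54.0 km/h × 0.2777777777777778 = 15.0 m/s
H = v₀² × sin²(θ) / (2g) = 15.0² × sin(45°)² / (2 × 9.81) = 225.0 × 0.5 / 19.62 = 5.73394 m
H = 5.73394 m / 0.001 = 5734 mm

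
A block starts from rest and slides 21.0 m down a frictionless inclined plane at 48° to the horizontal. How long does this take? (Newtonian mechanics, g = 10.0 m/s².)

a = g sin(θ) = 10.0 × sin(48°) = 7.4314 m/s²
t = √(2d/a) = √(2 × 21.0 / 7.4314) = 2.38 s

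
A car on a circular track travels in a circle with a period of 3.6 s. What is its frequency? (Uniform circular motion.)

f = 1/T = 1/3.6 = 0.2778 Hz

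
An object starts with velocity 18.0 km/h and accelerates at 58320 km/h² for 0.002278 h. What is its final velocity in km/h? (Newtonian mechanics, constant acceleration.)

v₀ = 18.0 km/h × 0.2777777777777778 = 5.0 m/s
a = 58320 km/h² × 7.716049382716049e-05 = 4.5 m/s²
t = 0.002278 h × 3600.0 = 8.2008 s
v = v₀ + a × t = 5.0 + 4.5 × 8.2008 = 41.9036 m/s
v = 41.9036 m/s / 0.2777777777777778 = 150.9 km/h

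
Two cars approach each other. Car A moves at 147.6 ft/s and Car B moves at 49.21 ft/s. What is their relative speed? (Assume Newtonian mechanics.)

v_rel = v_A + v_B = 147.6 + 49.21 = 196.81 ft/s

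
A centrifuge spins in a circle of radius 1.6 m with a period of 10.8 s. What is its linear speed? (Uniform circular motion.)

v = 2πr/T = 2π×1.6/10.8 = 0.93 m/s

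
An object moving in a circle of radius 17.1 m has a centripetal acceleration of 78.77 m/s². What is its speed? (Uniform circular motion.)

v = √(a_c × r) = √(78.77 × 17.1) = 36.7 m/s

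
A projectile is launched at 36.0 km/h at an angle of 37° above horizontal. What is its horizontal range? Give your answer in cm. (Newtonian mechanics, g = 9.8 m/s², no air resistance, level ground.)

v₀ = 36.0 km/h × 0.2777777777777778 = 10.0 m/s
R = v₀² × sin(2θ) / g = 10.0² × sin(2 × 37°) / 9.8 = 100.0 × 0.961262 / 9.8 = 9.8088 m
R = 9.8088 m / 0.01 = 980.9 cm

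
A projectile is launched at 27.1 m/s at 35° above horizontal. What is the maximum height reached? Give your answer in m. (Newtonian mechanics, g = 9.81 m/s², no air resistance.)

H = v₀² × sin²(θ) / (2g) = 27.1² × sin(35°)² / (2 × 9.81) = 734.41 × 0.32899 / 19.62 = 12.31 m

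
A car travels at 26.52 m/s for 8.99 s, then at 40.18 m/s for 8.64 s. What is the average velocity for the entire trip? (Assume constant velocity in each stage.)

d₁ = v₁t₁ = 26.52 × 8.99 = 238.4148 m
d₂ = v₂t₂ = 40.18 × 8.64 = 347.1552 m
d_total = 585.57 m, t_total = 17.63 s
v_avg = d_total/t_total = 585.57/17.63 = 33.21 m/s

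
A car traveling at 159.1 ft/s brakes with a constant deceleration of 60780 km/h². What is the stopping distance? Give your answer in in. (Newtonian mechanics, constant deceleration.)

v₀ = 159.1 ft/s × 0.3048 = 48.4937 m/s
a = 60780 km/h² × 7.716049382716049e-05 = 4.68981 m/s²
d = v₀² / (2a) = 48.4937² / (2 × 4.68981) = 2351.64 / 9.37962 = 250.718 m
d = 250.718 m / 0.0254 = 9871 in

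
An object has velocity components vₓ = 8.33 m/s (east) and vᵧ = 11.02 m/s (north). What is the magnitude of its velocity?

|v| = √(vₓ² + vᵧ²) = √(8.33² + 11.02²) = √(190.8293) = 13.81 m/s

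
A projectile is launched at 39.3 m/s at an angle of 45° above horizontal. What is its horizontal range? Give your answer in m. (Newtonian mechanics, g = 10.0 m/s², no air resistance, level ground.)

R = v₀² × sin(2θ) / g = 39.3² × sin(2 × 45°) / 10.0 = 1544.49 × 1.0 / 10.0 = 154.4 m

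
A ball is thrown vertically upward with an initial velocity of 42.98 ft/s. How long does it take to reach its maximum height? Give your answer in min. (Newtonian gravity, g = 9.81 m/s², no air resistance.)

v₀ = 42.98 ft/s × 0.3048 = 13.1003 m/s
t_up = v₀ / g = 13.1003 / 9.81 = 1.3354 s
t_up = 1.3354 s / 60.0 = 0.02226 min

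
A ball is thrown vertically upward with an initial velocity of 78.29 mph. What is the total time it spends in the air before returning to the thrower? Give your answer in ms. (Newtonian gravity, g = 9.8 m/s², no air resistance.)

v₀ = 78.29 mph × 0.44704 = 34.9988 m/s
t_total = 2 × v₀ / g = 2 × 34.9988 / 9.8 = 7.14261 s
t_total = 7.14261 s / 0.001 = 7143 ms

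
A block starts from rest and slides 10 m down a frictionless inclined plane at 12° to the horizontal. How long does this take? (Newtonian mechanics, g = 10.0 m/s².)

a = g sin(θ) = 10.0 × sin(12°) = 2.0791 m/s²
t = √(2d/a) = √(2 × 10 / 2.0791) = 3.1 s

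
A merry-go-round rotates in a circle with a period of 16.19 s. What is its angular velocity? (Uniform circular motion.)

ω = 2π/T = 2π/16.19 = 0.3881 rad/s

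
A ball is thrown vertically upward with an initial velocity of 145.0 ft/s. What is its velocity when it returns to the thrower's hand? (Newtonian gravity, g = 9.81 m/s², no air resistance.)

By conservation of energy (no air resistance), the ball returns to the throw height with the same speed as launch, but directed downward.
|v_ground| = v₀ = 145.0 ft/s
v_ground = 145.0 ft/s (downward)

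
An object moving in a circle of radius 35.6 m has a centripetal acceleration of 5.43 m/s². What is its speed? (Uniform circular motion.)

v = √(a_c × r) = √(5.43 × 35.6) = 13.9 m/s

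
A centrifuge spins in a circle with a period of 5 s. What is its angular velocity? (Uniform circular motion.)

ω = 2π/T = 2π/5 = 1.2566 rad/s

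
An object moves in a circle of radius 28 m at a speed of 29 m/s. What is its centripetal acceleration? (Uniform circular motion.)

a_c = v²/r = 29²/28 = 841/28 = 30.04 m/s²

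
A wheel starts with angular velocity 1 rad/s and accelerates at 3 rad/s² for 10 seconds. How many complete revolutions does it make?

θ = ω₀t + ½αt² = 1×10 + ½×3×10² = 160.0 rad
Total revolutions = θ/(2π) = 160.0/(2π) = 25.46
Complete revolutions = ⌊25.46⌋ = 25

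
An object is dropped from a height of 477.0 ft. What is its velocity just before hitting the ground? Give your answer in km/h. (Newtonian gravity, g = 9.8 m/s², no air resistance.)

h = 477.0 ft × 0.3048 = 145.39 m
v = √(2gh) = √(2 × 9.8 × 145.39) = 53.3821 m/s
v = 53.3821 m/s / 0.2777777777777778 = 192.2 km/h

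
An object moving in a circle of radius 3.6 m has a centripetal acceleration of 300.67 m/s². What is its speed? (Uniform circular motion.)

v = √(a_c × r) = √(300.67 × 3.6) = 32.9 m/s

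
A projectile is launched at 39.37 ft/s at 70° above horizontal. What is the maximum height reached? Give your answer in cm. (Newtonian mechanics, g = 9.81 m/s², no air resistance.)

v₀ = 39.37 ft/s × 0.3048 = 12.0 m/s
H = v₀² × sin²(θ) / (2g) = 12.0² × sin(70°)² / (2 × 9.81) = 144.0 × 0.883022 / 19.62 = 6.4809 m
H = 6.4809 m / 0.01 = 648.1 cm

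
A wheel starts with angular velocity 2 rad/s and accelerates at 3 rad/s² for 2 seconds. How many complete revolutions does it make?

θ = ω₀t + ½αt² = 2×2 + ½×3×2² = 10.0 rad
Total revolutions = θ/(2π) = 10.0/(2π) = 1.59
Complete revolutions = ⌊1.59⌋ = 1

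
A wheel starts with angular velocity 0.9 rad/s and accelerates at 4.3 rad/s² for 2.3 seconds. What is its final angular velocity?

ω = ω₀ + αt = 0.9 + 4.3 × 2.3 = 10.79 rad/s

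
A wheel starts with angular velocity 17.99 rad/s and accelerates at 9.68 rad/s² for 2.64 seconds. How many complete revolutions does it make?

θ = ω₀t + ½αt² = 17.99×2.64 + ½×9.68×2.64² = 81.226464 rad
Total revolutions = θ/(2π) = 81.226464/(2π) = 12.93
Complete revolutions = ⌊12.93⌋ = 12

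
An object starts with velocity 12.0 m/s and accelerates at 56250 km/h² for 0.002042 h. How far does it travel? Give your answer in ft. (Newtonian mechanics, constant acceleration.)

a = 56250 km/h² × 7.716049382716049e-05 = 4.34028 m/s²
t = 0.002042 h × 3600.0 = 7.3512 s
d = v₀ × t + ½ × a × t² = 12.0 × 7.3512 + 0.5 × 4.34028 × 7.3512² = 205.489 m
d = 205.489 m / 0.3048 = 674.2 ft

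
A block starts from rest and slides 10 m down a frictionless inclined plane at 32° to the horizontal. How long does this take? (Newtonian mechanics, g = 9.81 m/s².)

a = g sin(θ) = 9.81 × sin(32°) = 5.1985 m/s²
t = √(2d/a) = √(2 × 10 / 5.1985) = 1.96 s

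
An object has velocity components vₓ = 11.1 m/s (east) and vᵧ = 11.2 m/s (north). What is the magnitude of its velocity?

|v| = √(vₓ² + vᵧ²) = √(11.1² + 11.2²) = √(248.65) = 15.77 m/s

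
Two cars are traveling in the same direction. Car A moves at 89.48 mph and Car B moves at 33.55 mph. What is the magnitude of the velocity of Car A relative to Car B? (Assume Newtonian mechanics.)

v_rel = |v_A - v_B| = |89.48 - 33.55| = 55.93 mph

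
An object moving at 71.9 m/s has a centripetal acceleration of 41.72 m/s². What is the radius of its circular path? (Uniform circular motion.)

r = v²/a_c = 71.9²/41.72 = 123.91 m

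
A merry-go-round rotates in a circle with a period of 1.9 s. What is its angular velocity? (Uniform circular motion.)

ω = 2π/T = 2π/1.9 = 3.3069 rad/s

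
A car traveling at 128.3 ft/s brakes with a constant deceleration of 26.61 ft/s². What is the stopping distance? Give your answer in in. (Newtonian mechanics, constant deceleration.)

v₀ = 128.3 ft/s × 0.3048 = 39.1058 m/s
a = 26.61 ft/s² × 0.3048 = 8.11073 m/s²
d = v₀² / (2a) = 39.1058² / (2 × 8.11073) = 1529.26 / 16.2215 = 94.2736 m
d = 94.2736 m / 0.0254 = 3712 in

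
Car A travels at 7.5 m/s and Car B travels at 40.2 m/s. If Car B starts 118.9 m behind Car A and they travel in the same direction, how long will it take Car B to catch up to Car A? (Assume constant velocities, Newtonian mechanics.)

Relative speed: v_rel = 40.2 - 7.5 = 32.7 m/s
Time to catch: t = d₀/v_rel = 118.9/32.7 = 3.64 s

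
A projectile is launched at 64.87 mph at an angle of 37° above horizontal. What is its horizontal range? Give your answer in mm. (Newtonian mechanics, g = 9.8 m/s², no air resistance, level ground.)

v₀ = 64.87 mph × 0.44704 = 28.9995 m/s
R = v₀² × sin(2θ) / g = 28.9995² × sin(2 × 37°) / 9.8 = 840.971 × 0.961262 / 9.8 = 82.4891 m
R = 82.4891 m / 0.001 = 82490 mm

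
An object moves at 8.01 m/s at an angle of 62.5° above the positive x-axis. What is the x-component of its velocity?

vₓ = v cos(θ) = 8.01 × cos(62.5°) = 3.7 m/s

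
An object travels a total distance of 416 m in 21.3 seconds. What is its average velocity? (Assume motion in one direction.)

v_avg = Δd / Δt = 416 / 21.3 = 19.53 m/s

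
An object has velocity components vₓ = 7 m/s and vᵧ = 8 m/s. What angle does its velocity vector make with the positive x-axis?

θ = arctan(vᵧ/vₓ) = arctan(8/7) = 48.81°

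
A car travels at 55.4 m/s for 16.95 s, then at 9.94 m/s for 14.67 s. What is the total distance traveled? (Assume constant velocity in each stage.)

d₁ = v₁t₁ = 55.4 × 16.95 = 939.03 m
d₂ = v₂t₂ = 9.94 × 14.67 = 145.8198 m
d_total = 939.03 + 145.8198 = 1084.85 m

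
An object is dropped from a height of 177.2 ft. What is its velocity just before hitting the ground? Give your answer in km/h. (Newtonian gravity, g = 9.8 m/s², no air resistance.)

h = 177.2 ft × 0.3048 = 54.0106 m
v = √(2gh) = √(2 × 9.8 × 54.0106) = 32.5363 m/s
v = 32.5363 m/s / 0.2777777777777778 = 117.1 km/h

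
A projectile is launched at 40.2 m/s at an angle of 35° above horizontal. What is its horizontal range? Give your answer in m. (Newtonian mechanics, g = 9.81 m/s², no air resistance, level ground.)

R = v₀² × sin(2θ) / g = 40.2² × sin(2 × 35°) / 9.81 = 1616.04 × 0.939693 / 9.81 = 154.8 m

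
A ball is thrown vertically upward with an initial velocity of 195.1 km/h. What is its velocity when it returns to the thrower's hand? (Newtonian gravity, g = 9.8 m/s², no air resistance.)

By conservation of energy (no air resistance), the ball returns to the throw height with the same speed as launch, but directed downward.
|v_ground| = v₀ = 195.1 km/h
v_ground = 195.1 km/h (downward)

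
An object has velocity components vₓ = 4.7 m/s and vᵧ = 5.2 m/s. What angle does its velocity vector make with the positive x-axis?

θ = arctan(vᵧ/vₓ) = arctan(5.2/4.7) = 47.89°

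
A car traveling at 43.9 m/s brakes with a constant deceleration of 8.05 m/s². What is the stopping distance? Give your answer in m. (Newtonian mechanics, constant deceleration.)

d = v₀² / (2a) = 43.9² / (2 × 8.05) = 1927.21 / 16.1 = 119.7 m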